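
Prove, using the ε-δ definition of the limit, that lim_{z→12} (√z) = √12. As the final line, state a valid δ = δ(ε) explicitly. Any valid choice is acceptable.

Suppose ε > 0. We want δ > 0 such that 0 < |z − 12| < δ implies |√z − √12| < ε.
Rationalise: √z − √12 = (z − 12)/(√z + √12), so |√z − √12| = |z − 12|/(√z + √12).
Restrict δ ≤ 12 so that |z − 12| < 12 forces z > 0, and then √z + √12 > √12.
Hence |√z − √12| < |z − 12|/√12, which is < ε once |z − 12| < √12·ε.
Take δ = min(12, √12·ε). If 0 < |z − 12| < δ then z > 0 and |√z − √12| < |z − 12|/√12 < ε.

δ = min(12, √12·ε)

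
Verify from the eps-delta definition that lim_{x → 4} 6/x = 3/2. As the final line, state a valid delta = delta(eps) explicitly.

delta = min(2, (4/3)eps)

Fix eps > 0. We seek delta > 0 such that 0 < |x − 4| < delta implies |6/x − (3/2)| < eps.
|6/x − (3/2)| = 6·|4 − x|/(4·|x|) = 6|x − 4|/(4|x|).
Restrict delta ≤ 2. Then |x − 4| < 2 gives |x| > 2, so 4|x| > 8.
Then |6/x − (3/2)| < 6|x − 4|/8, which is < eps when |x − 4| < (4/3)eps.
Take delta = min(2, (4/3)eps). Then 0 < |x − 4| < delta gives both |x − 4| < 2 and |x − 4| < (4/3)eps, so |6/x − (3/2)| < eps.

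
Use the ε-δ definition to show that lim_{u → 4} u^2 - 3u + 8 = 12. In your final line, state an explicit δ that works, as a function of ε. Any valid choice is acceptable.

Let ε > 0. We want δ > 0 such that 0 < |u − 4| < δ implies |(u^2 - 3u + 8) − 12| < ε.
(u^2 - 3u + 8) − 12 = u^2 - 3u - 4 = (u − 4)(u + 1).
So |(u^2 - 3u + 8) − 12| = |u − 4|·|u + 1|.
Assume first that |u − 4| < 1, so |u| < 5. Then |u + 1| ≤ 5 + 1 = 6.
Hence |(u^2 - 3u + 8) − 12| ≤ 6|u − 4| < ε provided |u − 4| < ε/6.
Choosing δ = min(1, ε/6) ensures both conditions, hence |(u^2 - 3u + 8) − 12| < ε.

δ = min(1, ε/6)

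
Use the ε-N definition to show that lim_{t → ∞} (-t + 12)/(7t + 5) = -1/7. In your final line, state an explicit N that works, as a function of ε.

N = (89/49)/ε

Suppose ε > 0. We seek N > 0 such that t > N implies |(-t + 12)/(7t + 5) + 1/7| < ε.
(-t + 12)/(7t + 5) + 1/7 = (7(-t + 12) − (-1)(7t + 5)) / (7(7t + 5)) = 89/(7(7t + 5)).
For t > 0 we have 7t + 5 > 7t, so |(-t + 12)/(7t + 5) + 1/7| = 89/(7(7t + 5)) < 89/(7·7t) = (89/49)/t.
Thus |(-t + 12)/(7t + 5) + 1/7| < ε whenever t > (89/49)/ε.
Take N = (89/49)/ε. If t > N then |(-t + 12)/(7t + 5) + 1/7| < (89/49)/t < ε.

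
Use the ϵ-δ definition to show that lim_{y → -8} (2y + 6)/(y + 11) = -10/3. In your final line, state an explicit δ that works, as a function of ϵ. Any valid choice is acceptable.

δ = min(3/2, (9/32)ϵ)

Let ϵ > 0. We want δ > 0 with 0 < |y + 8| < δ ⇒ |(2y + 6)/(y + 11) + 10/3| < ϵ.
Combining over a common denominator, (2y + 6)/(y + 11) + 10/3 = [(2y + 6)·3 − (-10)·(y + 11)] / [3·(y + 11)] = 16(y + 8) / (3(y + 11)).
So |(2y + 6)/(y + 11) + 10/3| = 16|y + 8| / (3·|y + 11|).
Require δ ≤ 3/2, so |y + 11| ≥ |3| − |y + 8| > 3 − 3/2 = 3/2.
Hence |(2y + 6)/(y + 11) + 10/3| < 16|y + 8|/(3·(3/2)) = (32/9)|y + 8|, which is < ϵ once |y + 8| < (9/32)ϵ.
Take δ = min(3/2, (9/32)ϵ). Then 0 < |y + 8| < δ forces both bounds, so |(2y + 6)/(y + 11) + 10/3| < ϵ.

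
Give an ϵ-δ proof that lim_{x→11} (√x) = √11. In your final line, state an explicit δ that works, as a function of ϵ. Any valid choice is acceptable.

Suppose ϵ > 0. We want δ > 0 such that 0 < |x − 11| < δ implies |√x − √11| < ϵ.
Rationalise: √x − √11 = (x − 11)/(√x + √11), so |√x − √11| = |x − 11|/(√x + √11).
Restrict δ ≤ 11 so that |x − 11| < 11 forces x > 0, and then √x + √11 > √11.
Hence |√x − √11| < |x − 11|/√11, which is < ϵ once |x − 11| < √11·ϵ.
Take δ = min(11, √11·ϵ). If 0 < |x − 11| < δ then x > 0 and |√x − √11| < |x − 11|/√11 < ϵ.

δ = min(11, √11·ϵ)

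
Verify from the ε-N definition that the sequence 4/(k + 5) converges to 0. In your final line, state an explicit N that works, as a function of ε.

Fix ε > 0. For k ≥ 1, |4/(k + 5) − 0| = 4/(k + 5) ≤ 4/k.
We need 4/k < ε, i.e. k > 4/ε.
Take N = 4/ε. If k > N then |4/(k + 5)| ≤ 4/k < ε.

N = 4/ε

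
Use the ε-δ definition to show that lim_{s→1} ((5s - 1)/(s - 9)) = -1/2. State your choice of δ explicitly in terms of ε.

δ = min(4, (8/11)ε)

Let ε > 0 be given. We want δ > 0 with 0 < |s − 1| < δ ⇒ |(5s - 1)/(s - 9) + 1/2| < ε.
Combining over a common denominator, (5s - 1)/(s - 9) + 1/2 = [(5s - 1)·(-8) − 4·(s - 9)] / [(-8)·(s - 9)] = -44(s − 1) / ((-8)(s - 9)).
So |(5s - 1)/(s - 9) + 1/2| = 44|s − 1| / (8·|s − 9|).
Restrict δ ≤ 4. Then |s − 1| < 4 gives |s − 9| = |(s − 1) + (-8)| ≥ 8 − 4 = 4.
Hence |(5s - 1)/(s - 9) + 1/2| < 44|s − 1|/(8·4) = (11/8)|s − 1|, which is < ε once |s − 1| < (8/11)ε.
Take δ = min(4, (8/11)ε). Then 0 < |s − 1| < δ forces both bounds, so |(5s - 1)/(s - 9) + 1/2| < ε.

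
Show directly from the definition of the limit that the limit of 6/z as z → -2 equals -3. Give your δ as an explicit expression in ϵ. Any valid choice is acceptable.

Let ϵ > 0 be given. We seek δ > 0 such that 0 < |z + 2| < δ implies |6/z + 3| < ϵ.
|6/z + 3| = 6·|-2 − z|/(2·|z|) = 6|z + 2|/(2|z|).
Require δ ≤ 1 so that |z| > 2 − 1 = 1, hence 2|z| > 2.
Then |6/z + 3| < 6|z + 2|/2, which is < ϵ when |z + 2| < (1/3)ϵ.
Take δ = min(1, (1/3)ϵ). Then 0 < |z + 2| < δ gives both |z + 2| < 1 and |z + 2| < (1/3)ϵ, so |6/z + 3| < ϵ.

δ = min(1, (1/3)ϵ)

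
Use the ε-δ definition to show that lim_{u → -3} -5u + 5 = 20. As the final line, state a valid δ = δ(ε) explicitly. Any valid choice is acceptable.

Let ε > 0. We need δ > 0 so that 0 < |u + 3| < δ implies |(-5u + 5) − 20| < ε.
Since (-5u + 5) − 20 = -5(u + 3), we have |(-5u + 5) − 20| = 5|u + 3|.
So 5|u + 3| < ε exactly when |u + 3| < ε/5.
Choosing δ = ε/5 gives |(-5u + 5) − 20| = 5|u + 3| < ε whenever |u + 3| < δ.

δ = ε/5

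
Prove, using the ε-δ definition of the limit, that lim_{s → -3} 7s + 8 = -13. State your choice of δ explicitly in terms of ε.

Fix ε > 0. We need δ > 0 so that 0 < |s + 3| < δ implies |(7s + 8) + 13| < ε.
Since (7s + 8) + 13 = 7(s + 3), we have |(7s + 8) + 13| = 7|s + 3|.
So 7|s + 3| < ε exactly when |s + 3| < ε/7.
Take δ = ε/7. If 0 < |s + 3| < δ then |(7s + 8) + 13| = 7|s + 3| < 7·(ε/7) = ε.

δ = ε/7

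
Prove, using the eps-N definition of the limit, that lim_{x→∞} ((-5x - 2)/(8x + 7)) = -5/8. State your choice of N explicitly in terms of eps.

N = (19/64)/eps

Suppose eps > 0. We seek N > 0 such that x > N implies |(-5x - 2)/(8x + 7) + 5/8| < eps.
(-5x - 2)/(8x + 7) + 5/8 = (8(-5x - 2) − (-5)(8x + 7)) / (8(8x + 7)) = 19/(8(8x + 7)).
For x > 0 we have 8x + 7 > 8x, so |(-5x - 2)/(8x + 7) + 5/8| = 19/(8(8x + 7)) < 19/(8·8x) = (19/64)/x.
Thus |(-5x - 2)/(8x + 7) + 5/8| < eps whenever x > (19/64)/eps.
Take N = (19/64)/eps. If x > N then |(-5x - 2)/(8x + 7) + 5/8| < (19/64)/x < eps.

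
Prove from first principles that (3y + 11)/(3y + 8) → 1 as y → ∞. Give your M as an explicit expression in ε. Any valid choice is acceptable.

Let ε > 0. We seek M > 0 such that y > M implies |(3y + 11)/(3y + 8) − 1| < ε.
(3y + 11)/(3y + 8) − 1 = (3(3y + 11) − 3(3y + 8)) / (3(3y + 8)) = 9/(3(3y + 8)).
For y > 0 we have 3y + 8 > 3y, so |(3y + 11)/(3y + 8) − 1| = 9/(3(3y + 8)) < 9/(3·3y) = 1/y.
Thus |(3y + 11)/(3y + 8) − 1| < ε whenever y > 1/ε.
Take M = 1/ε. If y > M then |(3y + 11)/(3y + 8) − 1| < 1/y < ε.

M = 1/ε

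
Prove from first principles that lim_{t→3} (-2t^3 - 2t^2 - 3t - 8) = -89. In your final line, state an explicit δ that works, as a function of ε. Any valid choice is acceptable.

Suppose ε > 0. We want δ > 0 such that 0 < |t − 3| < δ implies |(-2t^3 - 2t^2 - 3t - 8) + 89| < ε.
(-2t^3 - 2t^2 - 3t - 8) + 89 = -2t^3 - 2t^2 - 3t + 81 = (t − 3)(-2t^2 - 8t - 27).
So |(-2t^3 - 2t^2 - 3t - 8) + 89| = |t − 3|·|-2t^2 - 8t - 27|.
Require δ ≤ 1. Then |t − 3| < 1 gives |t| < 4, and by the triangle inequality |-2t^2 - 8t - 27| ≤ 2·4^2 + 8·4 + 27 = 91.
Hence |(-2t^3 - 2t^2 - 3t - 8) + 89| ≤ 91|t − 3| < ε provided |t − 3| < ε/91.
Choosing δ = min(1, ε/91) ensures both conditions, hence |(-2t^3 - 2t^2 - 3t - 8) + 89| < ε.

δ = min(1, ε/91)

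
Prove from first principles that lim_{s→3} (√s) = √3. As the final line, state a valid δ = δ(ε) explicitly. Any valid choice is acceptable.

δ = min(3, √3·ε)

Let ε > 0 be given. We want δ > 0 such that 0 < |s − 3| < δ implies |√s − √3| < ε.
Rationalise: √s − √3 = (s − 3)/(√s + √3), so |√s − √3| = |s − 3|/(√s + √3).
Restrict δ ≤ 3 so that |s − 3| < 3 forces s > 0, and then √s + √3 > √3.
Hence |√s − √3| < |s − 3|/√3, which is < ε once |s − 3| < √3·ε.
Take δ = min(3, √3·ε). If 0 < |s − 3| < δ then s > 0 and |√s − √3| < |s − 3|/√3 < ε.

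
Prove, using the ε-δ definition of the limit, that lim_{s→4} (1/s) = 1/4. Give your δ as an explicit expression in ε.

Suppose ε > 0. We seek δ > 0 such that 0 < |s − 4| < δ implies |1/s − (1/4)| < ε.
|1/s − (1/4)| = |4 − s|/(4·|s|) = |s − 4|/(4|s|).
Require δ ≤ 2 so that |s| > 4 − 2 = 2, hence 4|s| > 8.
Then |1/s − (1/4)| < |s − 4|/8, which is < ε when |s − 4| < 8ε.
Take δ = min(2, 8ε). Then 0 < |s − 4| < δ gives both |s − 4| < 2 and |s − 4| < 8ε, so |1/s − (1/4)| < ε.

δ = min(2, 8ε)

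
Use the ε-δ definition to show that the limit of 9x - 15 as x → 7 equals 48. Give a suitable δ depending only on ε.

δ = ε/9

Let ε > 0 be given. We need δ > 0 so that 0 < |x − 7| < δ implies |(9x - 15) − 48| < ε.
|(9x - 15) − 48| = |9x - 63| = 9|x − 7|.
So 9|x − 7| < ε exactly when |x − 7| < ε/9.
Take δ = ε/9. If 0 < |x − 7| < δ then |(9x - 15) − 48| = 9|x − 7| < 9·(ε/9) = ε.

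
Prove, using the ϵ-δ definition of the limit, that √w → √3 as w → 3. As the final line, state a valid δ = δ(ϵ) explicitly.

δ = min(3, √3·ϵ)

Suppose ϵ > 0. We want δ > 0 such that 0 < |w − 3| < δ implies |√w − √3| < ϵ.
Rationalise: √w − √3 = (w − 3)/(√w + √3), so |√w − √3| = |w − 3|/(√w + √3).
Restrict δ ≤ 3 so that |w − 3| < 3 forces w > 0, and then √w + √3 > √3.
Hence |√w − √3| < |w − 3|/√3, which is < ϵ once |w − 3| < √3·ϵ.
Take δ = min(3, √3·ϵ). If 0 < |w − 3| < δ then w > 0 and |√w − √3| < |w − 3|/√3 < ϵ.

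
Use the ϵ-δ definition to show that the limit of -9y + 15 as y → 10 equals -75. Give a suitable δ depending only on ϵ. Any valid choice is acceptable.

Suppose ϵ > 0. We need δ > 0 so that 0 < |y − 10| < δ implies |(-9y + 15) + 75| < ϵ.
Since (-9y + 15) + 75 = -9(y − 10), we have |(-9y + 15) + 75| = 9|y − 10|.
Thus it suffices that |y − 10| < ϵ/9.
Choosing δ = ϵ/9 gives |(-9y + 15) + 75| = 9|y − 10| < ϵ whenever |y − 10| < δ.

δ = ϵ/9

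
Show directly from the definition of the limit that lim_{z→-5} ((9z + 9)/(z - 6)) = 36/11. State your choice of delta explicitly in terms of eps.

Let eps > 0 be given. We want delta > 0 with 0 < |z + 5| < delta ⇒ |(9z + 9)/(z - 6) − (36/11)| < eps.
Combining over a common denominator, (9z + 9)/(z - 6) − (36/11) = [(9z + 9)·(-11) − (-36)·(z - 6)] / [(-11)·(z - 6)] = -63(z + 5) / ((-11)(z - 6)).
So |(9z + 9)/(z - 6) − (36/11)| = 63|z + 5| / (11·|z − 6|).
Restrict delta ≤ 11/2. Then |z + 5| < 11/2 gives |z − 6| = |(z + 5) + (-11)| ≥ 11 − 11/2 = 11/2.
Hence |(9z + 9)/(z - 6) − (36/11)| < 63|z + 5|/(11·(11/2)) = (126/121)|z + 5|, which is < eps once |z + 5| < (121/126)eps.
Take delta = min(11/2, (121/126)eps). Then 0 < |z + 5| < delta forces both bounds, so |(9z + 9)/(z - 6) − (36/11)| < eps.

delta = min(11/2, (121/126)eps)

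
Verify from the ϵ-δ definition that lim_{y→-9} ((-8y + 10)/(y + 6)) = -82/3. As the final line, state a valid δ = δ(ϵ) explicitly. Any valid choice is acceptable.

Suppose ϵ > 0. We want δ > 0 with 0 < |y + 9| < δ ⇒ |(-8y + 10)/(y + 6) + 82/3| < ϵ.
Combining over a common denominator, (-8y + 10)/(y + 6) + 82/3 = [(-8y + 10)·(-3) − 82·(y + 6)] / [(-3)·(y + 6)] = -58(y + 9) / ((-3)(y + 6)).
So |(-8y + 10)/(y + 6) + 82/3| = 58|y + 9| / (3·|y + 6|).
Require δ ≤ 3/2, so |y + 6| ≥ |-3| − |y + 9| > 3 − 3/2 = 3/2.
Hence |(-8y + 10)/(y + 6) + 82/3| < 58|y + 9|/(3·(3/2)) = (116/9)|y + 9|, which is < ϵ once |y + 9| < (9/116)ϵ.
Take δ = min(3/2, (9/116)ϵ). Then 0 < |y + 9| < δ forces both bounds, so |(-8y + 10)/(y + 6) + 82/3| < ϵ.

δ = min(3/2, (9/116)ϵ)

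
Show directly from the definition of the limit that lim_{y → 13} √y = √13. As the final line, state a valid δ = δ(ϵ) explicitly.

δ = min(13, √13·ϵ)

Let ϵ > 0. We want δ > 0 such that 0 < |y − 13| < δ implies |√y − √13| < ϵ.
Rationalise: √y − √13 = (y − 13)/(√y + √13), so |√y − √13| = |y − 13|/(√y + √13).
Restrict δ ≤ 13 so that |y − 13| < 13 forces y > 0, and then √y + √13 > √13.
Hence |√y − √13| < |y − 13|/√13, which is < ϵ once |y − 13| < √13·ϵ.
Take δ = min(13, √13·ϵ). If 0 < |y − 13| < δ then y > 0 and |√y − √13| < |y − 13|/√13 < ϵ.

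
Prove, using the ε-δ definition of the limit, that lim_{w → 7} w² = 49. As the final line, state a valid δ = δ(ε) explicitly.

Let ε > 0 be given. We seek δ > 0 with 0 < |w − 7| < δ ⇒ |w² − 49| < ε.
Factor: w² − 49 = (w − 7)(w + 7), so |w² − 49| = |w − 7|·|w + 7|.
Impose δ ≤ 2 so that |w| < 9; then |w + 7| ≤ 16.
Hence |w² − 49| ≤ 16|w − 7|, which is < ε once |w − 7| < ε/16.
Take δ = min(2, ε/16). If 0 < |w − 7| < δ then both bounds hold and |w² − 49| ≤ 16|w − 7| < 16·(ε/16) = ε.

δ = min(2, ε/16)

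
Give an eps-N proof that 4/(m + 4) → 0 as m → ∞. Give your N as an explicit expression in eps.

N = 4/eps

Fix eps > 0. For m ≥ 1, |4/(m + 4) − 0| = 4/(m + 4) ≤ 4/m.
We need 4/m < eps, i.e. m > 4/eps.
Take N = 4/eps. If m > N then |4/(m + 4)| ≤ 4/m < eps.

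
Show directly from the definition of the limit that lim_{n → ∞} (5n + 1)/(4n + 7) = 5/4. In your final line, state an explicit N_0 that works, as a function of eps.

Let eps > 0 be given. For n ≥ 1, |(5n + 1)/(4n + 7) − (5/4)| = |-31|/(4(4n + 7)) = 31/(4(4n + 7)).
Since 4n + 7 ≥ 4n for n ≥ 1, this is ≤ 31/(4·4n) = (31/16)/n.
So |(5n + 1)/(4n + 7) − (5/4)| < eps whenever n > (31/16)/eps.
Take N_0 = (31/16)/eps. If n > N_0 then |(5n + 1)/(4n + 7) − (5/4)| ≤ (31/16)/n < eps.

N_0 = (31/16)/eps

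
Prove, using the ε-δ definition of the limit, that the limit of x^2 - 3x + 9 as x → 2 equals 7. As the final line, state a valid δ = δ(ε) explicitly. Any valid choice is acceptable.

δ = min(2, ε/5)

Fix ε > 0. We want δ > 0 such that 0 < |x − 2| < δ implies |(x^2 - 3x + 9) − 7| < ε.
(x^2 - 3x + 9) − 7 = x^2 - 3x + 2 = (x − 2)(x - 1).
So |(x^2 - 3x + 9) − 7| = |x − 2|·|x - 1|.
Assume first that |x − 2| < 2, so |x| < 4. Then |x - 1| ≤ 4 + 1 = 5.
Hence |(x^2 - 3x + 9) − 7| ≤ 5|x − 2| < ε provided |x − 2| < ε/5.
Take δ = min(2, ε/5). Then 0 < |x − 2| < δ gives both |x − 2| < 2 and |x − 2| < ε/5, so |(x^2 - 3x + 9) − 7| < ε.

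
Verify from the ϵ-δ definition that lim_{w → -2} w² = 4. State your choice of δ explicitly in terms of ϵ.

Suppose ϵ > 0. We seek δ > 0 with 0 < |w + 2| < δ ⇒ |w² − 4| < ϵ.
Factor: w² − 4 = (w + 2)(w - 2), so |w² − 4| = |w + 2|·|w - 2|.
Impose δ ≤ 2 so that |w| < 4; then |w - 2| ≤ 6.
Hence |w² − 4| ≤ 6|w + 2|, which is < ϵ once |w + 2| < ϵ/6.
Take δ = min(2, ϵ/6). If 0 < |w + 2| < δ then both bounds hold and |w² − 4| ≤ 6|w + 2| < 6·(ϵ/6) = ϵ.

δ = min(2, ϵ/6)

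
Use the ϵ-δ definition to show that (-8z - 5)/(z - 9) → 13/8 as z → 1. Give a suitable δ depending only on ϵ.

δ = min(4, (32/77)ϵ)

Suppose ϵ > 0. We want δ > 0 with 0 < |z − 1| < δ ⇒ |(-8z - 5)/(z - 9) − (13/8)| < ϵ.
Combining over a common denominator, (-8z - 5)/(z - 9) − (13/8) = [(-8z - 5)·(-8) − (-13)·(z - 9)] / [(-8)·(z - 9)] = 77(z − 1) / ((-8)(z - 9)).
So |(-8z - 5)/(z - 9) − (13/8)| = 77|z − 1| / (8·|z − 9|).
Restrict δ ≤ 4. Then |z − 1| < 4 gives |z − 9| = |(z − 1) + (-8)| ≥ 8 − 4 = 4.
Hence |(-8z - 5)/(z - 9) − (13/8)| < 77|z − 1|/(8·4) = (77/32)|z − 1|, which is < ϵ once |z − 1| < (32/77)ϵ.
Take δ = min(4, (32/77)ϵ). Then 0 < |z − 1| < δ forces both bounds, so |(-8z - 5)/(z - 9) − (13/8)| < ϵ.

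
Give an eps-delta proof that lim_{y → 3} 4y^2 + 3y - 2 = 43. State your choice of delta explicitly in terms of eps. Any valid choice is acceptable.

delta = min(2, eps/35)

Let eps > 0 be given. We want delta > 0 such that 0 < |y − 3| < delta implies |(4y^2 + 3y - 2) − 43| < eps.
(4y^2 + 3y - 2) − 43 = 4y^2 + 3y - 45 = (y − 3)(4y + 15).
So |(4y^2 + 3y - 2) − 43| = |y − 3|·|4y + 15|.
Assume first that |y − 3| < 2, so |y| < 5. Then |4y + 15| ≤ 4·5 + 15 = 35.
Hence |(4y^2 + 3y - 2) − 43| ≤ 35|y − 3| < eps provided |y − 3| < eps/35.
Choosing delta = min(2, eps/35) ensures both conditions, hence |(4y^2 + 3y - 2) − 43| < eps.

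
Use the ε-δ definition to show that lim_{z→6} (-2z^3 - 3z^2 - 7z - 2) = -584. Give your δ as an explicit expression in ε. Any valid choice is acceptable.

Fix ε > 0. We want δ > 0 such that 0 < |z − 6| < δ implies |(-2z^3 - 3z^2 - 7z - 2) + 584| < ε.
(-2z^3 - 3z^2 - 7z - 2) + 584 = -2z^3 - 3z^2 - 7z + 582 = (z − 6)(-2z^2 - 15z - 97).
So |(-2z^3 - 3z^2 - 7z - 2) + 584| = |z − 6|·|-2z^2 - 15z - 97|.
Require δ ≤ 1. Then |z − 6| < 1 gives |z| < 7, and by the triangle inequality |-2z^2 - 15z - 97| ≤ 2·7^2 + 15·7 + 97 = 300.
Hence |(-2z^3 - 3z^2 - 7z - 2) + 584| ≤ 300|z − 6| < ε provided |z − 6| < ε/300.
Take δ = min(1, ε/300). Then 0 < |z − 6| < δ gives both |z − 6| < 1 and |z − 6| < ε/300, so |(-2z^3 - 3z^2 - 7z - 2) + 584| < ε.

δ = min(1, ε/300)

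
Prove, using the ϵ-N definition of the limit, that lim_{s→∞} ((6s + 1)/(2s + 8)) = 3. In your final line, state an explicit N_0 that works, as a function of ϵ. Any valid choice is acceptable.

Suppose ϵ > 0. We seek N_0 > 0 such that s > N_0 implies |(6s + 1)/(2s + 8) − 3| < ϵ.
(6s + 1)/(2s + 8) − 3 = (2(6s + 1) − 6(2s + 8)) / (2(2s + 8)) = -46/(2(2s + 8)).
For s > 0 we have 2s + 8 > 2s, so |(6s + 1)/(2s + 8) − 3| = 46/(2(2s + 8)) < 46/(2·2s) = (23/2)/s.
Thus |(6s + 1)/(2s + 8) − 3| < ϵ whenever s > (23/2)/ϵ.
Take N_0 = (23/2)/ϵ. If s > N_0 then |(6s + 1)/(2s + 8) − 3| < (23/2)/s < ϵ.

N_0 = (23/2)/ϵ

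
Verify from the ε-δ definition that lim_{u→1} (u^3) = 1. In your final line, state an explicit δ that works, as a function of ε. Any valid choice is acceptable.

Let ε > 0. We seek δ > 0 with 0 < |u − 1| < δ ⇒ |u^3 − 1| < ε.
Factor: u^3 − 1 = (u − 1)(u^2 + u + 1), so |u^3 − 1| = |u − 1|·|u^2 + u + 1|.
Impose δ ≤ 1 so that |u| < 2; then |u^2 + u + 1| ≤ 7.
Hence |u^3 − 1| ≤ 7|u − 1|, which is < ε once |u − 1| < ε/7.
Take δ = min(1, ε/7). If 0 < |u − 1| < δ then both bounds hold and |u^3 − 1| ≤ 7|u − 1| < 7·(ε/7) = ε.

δ = min(1, ε/7)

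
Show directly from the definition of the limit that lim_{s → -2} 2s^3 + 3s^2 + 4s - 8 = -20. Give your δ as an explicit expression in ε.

δ = min(1, ε/27)

Fix ε > 0. We want δ > 0 such that 0 < |s + 2| < δ implies |(2s^3 + 3s^2 + 4s - 8) + 20| < ε.
(2s^3 + 3s^2 + 4s - 8) + 20 = 2s^3 + 3s^2 + 4s + 12 = (s + 2)(2s^2 - s + 6).
So |(2s^3 + 3s^2 + 4s - 8) + 20| = |s + 2|·|2s^2 - s + 6|.
Require δ ≤ 1. Then |s + 2| < 1 gives |s| < 3, and by the triangle inequality |2s^2 - s + 6| ≤ 2·3^2 + 3 + 6 = 27.
Hence |(2s^3 + 3s^2 + 4s - 8) + 20| ≤ 27|s + 2| < ε provided |s + 2| < ε/27.
Take δ = min(1, ε/27). Then 0 < |s + 2| < δ gives both |s + 2| < 1 and |s + 2| < ε/27, so |(2s^3 + 3s^2 + 4s - 8) + 20| < ε.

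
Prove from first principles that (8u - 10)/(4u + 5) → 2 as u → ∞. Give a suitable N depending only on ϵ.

N = 5/ϵ

Let ϵ > 0. We seek N > 0 such that u > N implies |(8u - 10)/(4u + 5) − 2| < ϵ.
(8u - 10)/(4u + 5) − 2 = (4(8u - 10) − 8(4u + 5)) / (4(4u + 5)) = -80/(4(4u + 5)).
For u > 0 we have 4u + 5 > 4u, so |(8u - 10)/(4u + 5) − 2| = 80/(4(4u + 5)) < 80/(4·4u) = 5/u.
Thus |(8u - 10)/(4u + 5) − 2| < ϵ whenever u > 5/ϵ.
Take N = 5/ϵ. If u > N then |(8u - 10)/(4u + 5) − 2| < 5/u < ϵ.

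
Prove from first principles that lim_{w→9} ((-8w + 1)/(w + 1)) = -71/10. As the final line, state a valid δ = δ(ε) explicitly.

Let ε > 0. We want δ > 0 with 0 < |w − 9| < δ ⇒ |(-8w + 1)/(w + 1) + 71/10| < ε.
Combining over a common denominator, (-8w + 1)/(w + 1) + 71/10 = [(-8w + 1)·10 − (-71)·(w + 1)] / [10·(w + 1)] = -9(w − 9) / (10(w + 1)).
So |(-8w + 1)/(w + 1) + 71/10| = 9|w − 9| / (10·|w + 1|).
Restrict δ ≤ 5. Then |w − 9| < 5 gives |w + 1| = |(w − 9) + 10| ≥ 10 − 5 = 5.
Hence |(-8w + 1)/(w + 1) + 71/10| < 9|w − 9|/(10·5) = (9/50)|w − 9|, which is < ε once |w − 9| < (50/9)ε.
Take δ = min(5, (50/9)ε). Then 0 < |w − 9| < δ forces both bounds, so |(-8w + 1)/(w + 1) + 71/10| < ε.

δ = min(5, (50/9)ε)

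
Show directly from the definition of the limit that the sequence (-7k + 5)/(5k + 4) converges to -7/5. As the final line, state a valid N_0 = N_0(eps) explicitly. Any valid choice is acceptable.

N_0 = (53/25)/eps

Let eps > 0 be given. For k ≥ 1, |(-7k + 5)/(5k + 4) + 7/5| = |53|/(5(5k + 4)) = 53/(5(5k + 4)).
Since 5k + 4 ≥ 5k for k ≥ 1, this is ≤ 53/(5·5k) = (53/25)/k.
So |(-7k + 5)/(5k + 4) + 7/5| < eps whenever k > (53/25)/eps.
Take N_0 = (53/25)/eps. If k > N_0 then |(-7k + 5)/(5k + 4) + 7/5| ≤ (53/25)/k < eps.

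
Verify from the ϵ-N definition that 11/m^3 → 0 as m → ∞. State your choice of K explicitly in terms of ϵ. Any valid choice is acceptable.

K = (11/ϵ)^{1/3}

Fix ϵ > 0. For m ≥ 1, |11/m^3 − 0| = 11/m^3.
11/m^3 < ϵ ⇔ m^3 > 11/ϵ ⇔ m > (11/ϵ)^{1/3}.
Take K = (11/ϵ)^{1/3}. Then m > K implies 11/m^3 < ϵ.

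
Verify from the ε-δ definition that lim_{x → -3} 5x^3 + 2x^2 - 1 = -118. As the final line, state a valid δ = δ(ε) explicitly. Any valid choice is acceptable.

Fix ε > 0. We want δ > 0 such that 0 < |x + 3| < δ implies |(5x^3 + 2x^2 - 1) + 118| < ε.
(5x^3 + 2x^2 - 1) + 118 = 5x^3 + 2x^2 + 117 = (x + 3)(5x^2 - 13x + 39).
So |(5x^3 + 2x^2 - 1) + 118| = |x + 3|·|5x^2 - 13x + 39|.
Require δ ≤ 2. Then |x + 3| < 2 gives |x| < 5, and by the triangle inequality |5x^2 - 13x + 39| ≤ 5·5^2 + 13·5 + 39 = 229.
Hence |(5x^3 + 2x^2 - 1) + 118| ≤ 229|x + 3| < ε provided |x + 3| < ε/229.
Choosing δ = min(2, ε/229) ensures both conditions, hence |(5x^3 + 2x^2 - 1) + 118| < ε.

δ = min(2, ε/229)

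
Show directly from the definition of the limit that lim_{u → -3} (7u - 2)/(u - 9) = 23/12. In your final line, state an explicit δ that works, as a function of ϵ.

δ = min(6, (72/61)ϵ)

Let ϵ > 0 be given. We want δ > 0 with 0 < |u + 3| < δ ⇒ |(7u - 2)/(u - 9) − (23/12)| < ϵ.
Combining over a common denominator, (7u - 2)/(u - 9) − (23/12) = [(7u - 2)·(-12) − (-23)·(u - 9)] / [(-12)·(u - 9)] = -61(u + 3) / ((-12)(u - 9)).
So |(7u - 2)/(u - 9) − (23/12)| = 61|u + 3| / (12·|u − 9|).
Restrict δ ≤ 6. Then |u + 3| < 6 gives |u − 9| = |(u + 3) + (-12)| ≥ 12 − 6 = 6.
Hence |(7u - 2)/(u - 9) − (23/12)| < 61|u + 3|/(12·6) = (61/72)|u + 3|, which is < ϵ once |u + 3| < (72/61)ϵ.
Take δ = min(6, (72/61)ϵ). Then 0 < |u + 3| < δ forces both bounds, so |(7u - 2)/(u - 9) − (23/12)| < ϵ.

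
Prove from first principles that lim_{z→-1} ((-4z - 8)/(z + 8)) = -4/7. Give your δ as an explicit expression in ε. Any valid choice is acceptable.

δ = min(7/2, (49/48)ε)

Let ε > 0 be given. We want δ > 0 with 0 < |z + 1| < δ ⇒ |(-4z - 8)/(z + 8) + 4/7| < ε.
Combining over a common denominator, (-4z - 8)/(z + 8) + 4/7 = [(-4z - 8)·7 − (-4)·(z + 8)] / [7·(z + 8)] = -24(z + 1) / (7(z + 8)).
So |(-4z - 8)/(z + 8) + 4/7| = 24|z + 1| / (7·|z + 8|).
Require δ ≤ 7/2, so |z + 8| ≥ |7| − |z + 1| > 7 − 7/2 = 7/2.
Hence |(-4z - 8)/(z + 8) + 4/7| < 24|z + 1|/(7·(7/2)) = (48/49)|z + 1|, which is < ε once |z + 1| < (49/48)ε.
Take δ = min(7/2, (49/48)ε). Then 0 < |z + 1| < δ forces both bounds, so |(-4z - 8)/(z + 8) + 4/7| < ε.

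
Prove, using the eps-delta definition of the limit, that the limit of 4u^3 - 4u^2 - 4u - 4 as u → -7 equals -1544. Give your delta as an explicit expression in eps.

Let eps > 0 be given. We want delta > 0 such that 0 < |u + 7| < delta implies |(4u^3 - 4u^2 - 4u - 4) + 1544| < eps.
(4u^3 - 4u^2 - 4u - 4) + 1544 = 4u^3 - 4u^2 - 4u + 1540 = (u + 7)(4u^2 - 32u + 220).
So |(4u^3 - 4u^2 - 4u - 4) + 1544| = |u + 7|·|4u^2 - 32u + 220|.
Require delta ≤ 1. Then |u + 7| < 1 gives |u| < 8, and by the triangle inequality |4u^2 - 32u + 220| ≤ 4·8^2 + 32·8 + 220 = 732.
Hence |(4u^3 - 4u^2 - 4u - 4) + 1544| ≤ 732|u + 7| < eps provided |u + 7| < eps/732.
Choosing delta = min(1, eps/732) ensures both conditions, hence |(4u^3 - 4u^2 - 4u - 4) + 1544| < eps.

delta = min(1, eps/732)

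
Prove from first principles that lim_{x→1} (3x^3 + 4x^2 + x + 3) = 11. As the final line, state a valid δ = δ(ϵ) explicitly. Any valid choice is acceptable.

δ = min(2, ϵ/56)

Suppose ϵ > 0. We want δ > 0 such that 0 < |x − 1| < δ implies |(3x^3 + 4x^2 + x + 3) − 11| < ϵ.
(3x^3 + 4x^2 + x + 3) − 11 = 3x^3 + 4x^2 + x - 8 = (x − 1)(3x^2 + 7x + 8).
So |(3x^3 + 4x^2 + x + 3) − 11| = |x − 1|·|3x^2 + 7x + 8|.
Require δ ≤ 2. Then |x − 1| < 2 gives |x| < 3, and by the triangle inequality |3x^2 + 7x + 8| ≤ 3·3^2 + 7·3 + 8 = 56.
Hence |(3x^3 + 4x^2 + x + 3) − 11| ≤ 56|x − 1| < ϵ provided |x − 1| < ϵ/56.
Take δ = min(2, ϵ/56). Then 0 < |x − 1| < δ gives both |x − 1| < 2 and |x − 1| < ϵ/56, so |(3x^3 + 4x^2 + x + 3) − 11| < ϵ.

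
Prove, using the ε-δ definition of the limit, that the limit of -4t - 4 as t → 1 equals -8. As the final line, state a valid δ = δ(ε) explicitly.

δ = ε/4

Fix ε > 0. We need δ > 0 so that 0 < |t − 1| < δ implies |(-4t - 4) + 8| < ε.
Since (-4t - 4) + 8 = -4(t − 1), we have |(-4t - 4) + 8| = 4|t − 1|.
So 4|t − 1| < ε exactly when |t − 1| < ε/4.
Take δ = ε/4. If 0 < |t − 1| < δ then |(-4t - 4) + 8| = 4|t − 1| < 4·(ε/4) = ε.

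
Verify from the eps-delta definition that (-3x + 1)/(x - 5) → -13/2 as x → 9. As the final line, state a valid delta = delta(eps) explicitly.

delta = min(2, (4/7)eps)

Let eps > 0. We want delta > 0 with 0 < |x − 9| < delta ⇒ |(-3x + 1)/(x - 5) + 13/2| < eps.
Combining over a common denominator, (-3x + 1)/(x - 5) + 13/2 = [(-3x + 1)·4 − (-26)·(x - 5)] / [4·(x - 5)] = 14(x − 9) / (4(x - 5)).
So |(-3x + 1)/(x - 5) + 13/2| = 14|x − 9| / (4·|x − 5|).
Require delta ≤ 2, so |x − 5| ≥ |4| − |x − 9| > 4 − 2 = 2.
Hence |(-3x + 1)/(x - 5) + 13/2| < 14|x − 9|/(4·2) = (7/4)|x − 9|, which is < eps once |x − 9| < (4/7)eps.
Take delta = min(2, (4/7)eps). Then 0 < |x − 9| < delta forces both bounds, so |(-3x + 1)/(x - 5) + 13/2| < eps.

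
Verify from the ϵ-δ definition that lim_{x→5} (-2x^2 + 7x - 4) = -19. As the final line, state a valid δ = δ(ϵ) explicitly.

Let ϵ > 0 be given. We want δ > 0 such that 0 < |x − 5| < δ implies |(-2x^2 + 7x - 4) + 19| < ϵ.
(-2x^2 + 7x - 4) + 19 = -2x^2 + 7x + 15 = (x − 5)(-2x - 3).
So |(-2x^2 + 7x - 4) + 19| = |x − 5|·|-2x - 3|.
Require δ ≤ 1. Then |x − 5| < 1 gives |x| < 6, and by the triangle inequality |-2x - 3| ≤ 2·6 + 3 = 15.
Hence |(-2x^2 + 7x - 4) + 19| ≤ 15|x − 5| < ϵ provided |x − 5| < ϵ/15.
Choosing δ = min(1, ϵ/15) ensures both conditions, hence |(-2x^2 + 7x - 4) + 19| < ϵ.

δ = min(1, ϵ/15)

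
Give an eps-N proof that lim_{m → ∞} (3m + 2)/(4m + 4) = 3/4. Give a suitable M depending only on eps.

Suppose eps > 0. For m ≥ 1, |(3m + 2)/(4m + 4) − (3/4)| = |-4|/(4(4m + 4)) = 4/(4(4m + 4)).
Since 4m + 4 ≥ 4m for m ≥ 1, this is ≤ 4/(4·4m) = (1/4)/m.
So |(3m + 2)/(4m + 4) − (3/4)| < eps whenever m > (1/4)/eps.
Take M = (1/4)/eps. If m > M then |(3m + 2)/(4m + 4) − (3/4)| ≤ (1/4)/m < eps.

M = (1/4)/eps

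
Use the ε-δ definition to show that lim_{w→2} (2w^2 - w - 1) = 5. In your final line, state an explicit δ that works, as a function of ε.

Let ε > 0 be given. We want δ > 0 such that 0 < |w − 2| < δ implies |(2w^2 - w - 1) − 5| < ε.
(2w^2 - w - 1) − 5 = 2w^2 - w - 6 = (w − 2)(2w + 3).
So |(2w^2 - w - 1) − 5| = |w − 2|·|2w + 3|.
Require δ ≤ 1. Then |w − 2| < 1 gives |w| < 3, and by the triangle inequality |2w + 3| ≤ 2·3 + 3 = 9.
Hence |(2w^2 - w - 1) − 5| ≤ 9|w − 2| < ε provided |w − 2| < ε/9.
Take δ = min(1, ε/9). Then 0 < |w − 2| < δ gives both |w − 2| < 1 and |w − 2| < ε/9, so |(2w^2 - w - 1) − 5| < ε.

δ = min(1, ε/9)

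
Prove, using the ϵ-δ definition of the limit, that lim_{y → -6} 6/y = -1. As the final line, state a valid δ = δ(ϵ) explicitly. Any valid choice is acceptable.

Let ϵ > 0 be given. We seek δ > 0 such that 0 < |y + 6| < δ implies |6/y + 1| < ϵ.
|6/y + 1| = 6·|-6 − y|/(6·|y|) = 6|y + 6|/(6|y|).
Require δ ≤ 3 so that |y| > 6 − 3 = 3, hence 6|y| > 18.
Then |6/y + 1| < 6|y + 6|/18, which is < ϵ when |y + 6| < 3ϵ.
Take δ = min(3, 3ϵ). Then 0 < |y + 6| < δ gives both |y + 6| < 3 and |y + 6| < 3ϵ, so |6/y + 1| < ϵ.

δ = min(3, 3ϵ)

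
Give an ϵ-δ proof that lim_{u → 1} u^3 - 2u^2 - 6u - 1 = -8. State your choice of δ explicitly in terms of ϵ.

Let ϵ > 0. We want δ > 0 such that 0 < |u − 1| < δ implies |(u^3 - 2u^2 - 6u - 1) + 8| < ϵ.
(u^3 - 2u^2 - 6u - 1) + 8 = u^3 - 2u^2 - 6u + 7 = (u − 1)(u^2 - u - 7).
So |(u^3 - 2u^2 - 6u - 1) + 8| = |u − 1|·|u^2 - u - 7|.
Require δ ≤ 2. Then |u − 1| < 2 gives |u| < 3, and by the triangle inequality |u^2 - u - 7| ≤ 3^2 + 3 + 7 = 19.
Hence |(u^3 - 2u^2 - 6u - 1) + 8| ≤ 19|u − 1| < ϵ provided |u − 1| < ϵ/19.
Take δ = min(2, ϵ/19). Then 0 < |u − 1| < δ gives both |u − 1| < 2 and |u − 1| < ϵ/19, so |(u^3 - 2u^2 - 6u - 1) + 8| < ϵ.

δ = min(2, ϵ/19)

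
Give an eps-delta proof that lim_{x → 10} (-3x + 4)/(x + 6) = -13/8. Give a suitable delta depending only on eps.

Fix eps > 0. We want delta > 0 with 0 < |x − 10| < delta ⇒ |(-3x + 4)/(x + 6) + 13/8| < eps.
Combining over a common denominator, (-3x + 4)/(x + 6) + 13/8 = [(-3x + 4)·16 − (-26)·(x + 6)] / [16·(x + 6)] = -22(x − 10) / (16(x + 6)).
So |(-3x + 4)/(x + 6) + 13/8| = 22|x − 10| / (16·|x + 6|).
Require delta ≤ 8, so |x + 6| ≥ |16| − |x − 10| > 16 − 8 = 8.
Hence |(-3x + 4)/(x + 6) + 13/8| < 22|x − 10|/(16·8) = (11/64)|x − 10|, which is < eps once |x − 10| < (64/11)eps.
Take delta = min(8, (64/11)eps). Then 0 < |x − 10| < delta forces both bounds, so |(-3x + 4)/(x + 6) + 13/8| < eps.

delta = min(8, (64/11)eps)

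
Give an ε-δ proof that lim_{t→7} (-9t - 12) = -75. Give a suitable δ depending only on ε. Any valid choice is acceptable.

Fix ε > 0. We need δ > 0 so that 0 < |t − 7| < δ implies |(-9t - 12) + 75| < ε.
Since (-9t - 12) + 75 = -9(t − 7), we have |(-9t - 12) + 75| = 9|t − 7|.
Thus it suffices that |t − 7| < ε/9.
Choosing δ = ε/9 gives |(-9t - 12) + 75| = 9|t − 7| < ε whenever |t − 7| < δ.

δ = ε/9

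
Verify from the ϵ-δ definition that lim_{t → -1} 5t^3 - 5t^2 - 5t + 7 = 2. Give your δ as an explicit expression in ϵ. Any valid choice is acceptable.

Let ϵ > 0. We want δ > 0 such that 0 < |t + 1| < δ implies |(5t^3 - 5t^2 - 5t + 7) − 2| < ϵ.
(5t^3 - 5t^2 - 5t + 7) − 2 = 5t^3 - 5t^2 - 5t + 5 = (t + 1)(5t^2 - 10t + 5).
So |(5t^3 - 5t^2 - 5t + 7) − 2| = |t + 1|·|5t^2 - 10t + 5|.
Assume first that |t + 1| < 2, so |t| < 3. Then |5t^2 - 10t + 5| ≤ 5·3^2 + 10·3 + 5 = 80.
Hence |(5t^3 - 5t^2 - 5t + 7) − 2| ≤ 80|t + 1| < ϵ provided |t + 1| < ϵ/80.
Choosing δ = min(2, ϵ/80) ensures both conditions, hence |(5t^3 - 5t^2 - 5t + 7) − 2| < ϵ.

δ = min(2, ϵ/80)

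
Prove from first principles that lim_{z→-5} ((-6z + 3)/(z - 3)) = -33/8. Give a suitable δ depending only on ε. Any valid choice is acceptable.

Let ε > 0 be given. We want δ > 0 with 0 < |z + 5| < δ ⇒ |(-6z + 3)/(z - 3) + 33/8| < ε.
Combining over a common denominator, (-6z + 3)/(z - 3) + 33/8 = [(-6z + 3)·(-8) − 33·(z - 3)] / [(-8)·(z - 3)] = 15(z + 5) / ((-8)(z - 3)).
So |(-6z + 3)/(z - 3) + 33/8| = 15|z + 5| / (8·|z − 3|).
Require δ ≤ 4, so |z − 3| ≥ |-8| − |z + 5| > 8 − 4 = 4.
Hence |(-6z + 3)/(z - 3) + 33/8| < 15|z + 5|/(8·4) = (15/32)|z + 5|, which is < ε once |z + 5| < (32/15)ε.
Take δ = min(4, (32/15)ε). Then 0 < |z + 5| < δ forces both bounds, so |(-6z + 3)/(z - 3) + 33/8| < ε.

δ = min(4, (32/15)ε)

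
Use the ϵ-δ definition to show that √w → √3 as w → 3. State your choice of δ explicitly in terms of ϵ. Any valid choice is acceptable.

Let ϵ > 0 be given. We want δ > 0 such that 0 < |w − 3| < δ implies |√w − √3| < ϵ.
Rationalise: √w − √3 = (w − 3)/(√w + √3), so |√w − √3| = |w − 3|/(√w + √3).
Restrict δ ≤ 3 so that |w − 3| < 3 forces w > 0, and then √w + √3 > √3.
Hence |√w − √3| < |w − 3|/√3, which is < ϵ once |w − 3| < √3·ϵ.
Take δ = min(3, √3·ϵ). If 0 < |w − 3| < δ then w > 0 and |√w − √3| < |w − 3|/√3 < ϵ.

δ = min(3, √3·ϵ)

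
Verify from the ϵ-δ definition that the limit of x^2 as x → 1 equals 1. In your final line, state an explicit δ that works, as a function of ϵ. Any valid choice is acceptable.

Let ϵ > 0. We seek δ > 0 with 0 < |x − 1| < δ ⇒ |x^2 − 1| < ϵ.
Factor: x^2 − 1 = (x − 1)(x + 1), so |x^2 − 1| = |x − 1|·|x + 1|.
Restrict δ ≤ 1. Then |x − 1| < 1 gives |x| < 2, so by the triangle inequality |x + 1| ≤ 2 + 1 = 3.
Hence |x^2 − 1| ≤ 3|x − 1|, which is < ϵ once |x − 1| < ϵ/3.
Take δ = min(1, ϵ/3). If 0 < |x − 1| < δ then both bounds hold and |x^2 − 1| ≤ 3|x − 1| < 3·(ϵ/3) = ϵ.

δ = min(1, ϵ/3)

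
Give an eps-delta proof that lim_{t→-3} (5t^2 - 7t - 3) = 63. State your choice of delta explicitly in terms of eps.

Let eps > 0. We want delta > 0 such that 0 < |t + 3| < delta implies |(5t^2 - 7t - 3) − 63| < eps.
(5t^2 - 7t - 3) − 63 = 5t^2 - 7t - 66 = (t + 3)(5t - 22).
So |(5t^2 - 7t - 3) − 63| = |t + 3|·|5t - 22|.
Assume first that |t + 3| < 2, so |t| < 5. Then |5t - 22| ≤ 5·5 + 22 = 47.
Hence |(5t^2 - 7t - 3) − 63| ≤ 47|t + 3| < eps provided |t + 3| < eps/47.
Choosing delta = min(2, eps/47) ensures both conditions, hence |(5t^2 - 7t - 3) − 63| < eps.

delta = min(2, eps/47)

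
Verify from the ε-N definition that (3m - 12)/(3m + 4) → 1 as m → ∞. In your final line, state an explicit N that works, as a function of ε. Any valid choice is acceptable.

N = (16/3)/ε

Let ε > 0. For m ≥ 1, |(3m - 12)/(3m + 4) − 1| = |-48|/(3(3m + 4)) = 48/(3(3m + 4)).
Since 3m + 4 ≥ 3m for m ≥ 1, this is ≤ 48/(3·3m) = (16/3)/m.
So |(3m - 12)/(3m + 4) − 1| < ε whenever m > (16/3)/ε.
Take N = (16/3)/ε. If m > N then |(3m - 12)/(3m + 4) − 1| ≤ (16/3)/m < ε.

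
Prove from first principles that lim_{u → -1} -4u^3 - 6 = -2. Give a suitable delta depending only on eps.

delta = min(1, eps/28)

Fix eps > 0. We want delta > 0 such that 0 < |u + 1| < delta implies |(-4u^3 - 6) + 2| < eps.
(-4u^3 - 6) + 2 = -4u^3 - 4 = (u + 1)(-4u^2 + 4u - 4).
So |(-4u^3 - 6) + 2| = |u + 1|·|-4u^2 + 4u - 4|.
Require delta ≤ 1. Then |u + 1| < 1 gives |u| < 2, and by the triangle inequality |-4u^2 + 4u - 4| ≤ 4·2^2 + 4·2 + 4 = 28.
Hence |(-4u^3 - 6) + 2| ≤ 28|u + 1| < eps provided |u + 1| < eps/28.
Take delta = min(1, eps/28). Then 0 < |u + 1| < delta gives both |u + 1| < 1 and |u + 1| < eps/28, so |(-4u^3 - 6) + 2| < eps.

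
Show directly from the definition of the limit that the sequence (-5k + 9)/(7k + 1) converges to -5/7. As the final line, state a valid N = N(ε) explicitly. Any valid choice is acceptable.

Suppose ε > 0. For k ≥ 1, |(-5k + 9)/(7k + 1) + 5/7| = |68|/(7(7k + 1)) = 68/(7(7k + 1)).
Since 7k + 1 ≥ 7k for k ≥ 1, this is ≤ 68/(7·7k) = (68/49)/k.
So |(-5k + 9)/(7k + 1) + 5/7| < ε whenever k > (68/49)/ε.
Take N = (68/49)/ε. If k > N then |(-5k + 9)/(7k + 1) + 5/7| ≤ (68/49)/k < ε.

N = (68/49)/ε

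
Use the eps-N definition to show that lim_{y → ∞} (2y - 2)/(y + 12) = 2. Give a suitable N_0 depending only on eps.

Let eps > 0 be given. We seek N_0 > 0 such that y > N_0 implies |(2y - 2)/(y + 12) − 2| < eps.
(2y - 2)/(y + 12) − 2 = ((2y - 2) − 2(y + 12)) / ((y + 12)) = -26/((y + 12)).
For y > 0 we have y + 12 > y, so |(2y - 2)/(y + 12) − 2| = 26/((y + 12)) < 26/(y) = 26/y.
Thus |(2y - 2)/(y + 12) − 2| < eps whenever y > 26/eps.
Take N_0 = 26/eps. If y > N_0 then |(2y - 2)/(y + 12) − 2| < 26/y < eps.

N_0 = 26/eps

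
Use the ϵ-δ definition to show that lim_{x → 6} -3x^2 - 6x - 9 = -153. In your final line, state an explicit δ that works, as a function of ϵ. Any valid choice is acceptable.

δ = min(1, ϵ/45)

Suppose ϵ > 0. We want δ > 0 such that 0 < |x − 6| < δ implies |(-3x^2 - 6x - 9) + 153| < ϵ.
(-3x^2 - 6x - 9) + 153 = -3x^2 - 6x + 144 = (x − 6)(-3x - 24).
So |(-3x^2 - 6x - 9) + 153| = |x − 6|·|-3x - 24|.
Require δ ≤ 1. Then |x − 6| < 1 gives |x| < 7, and by the triangle inequality |-3x - 24| ≤ 3·7 + 24 = 45.
Hence |(-3x^2 - 6x - 9) + 153| ≤ 45|x − 6| < ϵ provided |x − 6| < ϵ/45.
Take δ = min(1, ϵ/45). Then 0 < |x − 6| < δ gives both |x − 6| < 1 and |x − 6| < ϵ/45, so |(-3x^2 - 6x - 9) + 153| < ϵ.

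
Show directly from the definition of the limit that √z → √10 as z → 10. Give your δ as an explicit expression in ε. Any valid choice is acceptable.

δ = min(10, √10·ε)

Suppose ε > 0. We want δ > 0 such that 0 < |z − 10| < δ implies |√z − √10| < ε.
Rationalise: √z − √10 = (z − 10)/(√z + √10), so |√z − √10| = |z − 10|/(√z + √10).
Restrict δ ≤ 10 so that |z − 10| < 10 forces z > 0, and then √z + √10 > √10.
Hence |√z − √10| < |z − 10|/√10, which is < ε once |z − 10| < √10·ε.
Take δ = min(10, √10·ε). If 0 < |z − 10| < δ then z > 0 and |√z − √10| < |z − 10|/√10 < ε.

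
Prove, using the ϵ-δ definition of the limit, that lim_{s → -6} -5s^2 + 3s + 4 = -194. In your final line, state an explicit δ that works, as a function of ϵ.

δ = min(2, ϵ/73)

Let ϵ > 0 be given. We want δ > 0 such that 0 < |s + 6| < δ implies |(-5s^2 + 3s + 4) + 194| < ϵ.
(-5s^2 + 3s + 4) + 194 = -5s^2 + 3s + 198 = (s + 6)(-5s + 33).
So |(-5s^2 + 3s + 4) + 194| = |s + 6|·|-5s + 33|.
Assume first that |s + 6| < 2, so |s| < 8. Then |-5s + 33| ≤ 5·8 + 33 = 73.
Hence |(-5s^2 + 3s + 4) + 194| ≤ 73|s + 6| < ϵ provided |s + 6| < ϵ/73.
Choosing δ = min(2, ϵ/73) ensures both conditions, hence |(-5s^2 + 3s + 4) + 194| < ϵ.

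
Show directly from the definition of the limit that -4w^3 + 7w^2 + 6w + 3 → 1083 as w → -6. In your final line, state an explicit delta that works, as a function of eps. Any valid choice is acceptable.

Let eps > 0 be given. We want delta > 0 such that 0 < |w + 6| < delta implies |(-4w^3 + 7w^2 + 6w + 3) − 1083| < eps.
(-4w^3 + 7w^2 + 6w + 3) − 1083 = -4w^3 + 7w^2 + 6w - 1080 = (w + 6)(-4w^2 + 31w - 180).
So |(-4w^3 + 7w^2 + 6w + 3) − 1083| = |w + 6|·|-4w^2 + 31w - 180|.
Require delta ≤ 1. Then |w + 6| < 1 gives |w| < 7, and by the triangle inequality |-4w^2 + 31w - 180| ≤ 4·7^2 + 31·7 + 180 = 593.
Hence |(-4w^3 + 7w^2 + 6w + 3) − 1083| ≤ 593|w + 6| < eps provided |w + 6| < eps/593.
Choosing delta = min(1, eps/593) ensures both conditions, hence |(-4w^3 + 7w^2 + 6w + 3) − 1083| < eps.

delta = min(1, eps/593)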